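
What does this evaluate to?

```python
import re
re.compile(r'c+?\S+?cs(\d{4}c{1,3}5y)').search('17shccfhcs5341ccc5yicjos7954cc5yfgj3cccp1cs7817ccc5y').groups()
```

The match spans [4:19] → 'ccfhcs5341ccc5y'.
Captured: group 1 = '5341ccc5y'.

('5341ccc5y',)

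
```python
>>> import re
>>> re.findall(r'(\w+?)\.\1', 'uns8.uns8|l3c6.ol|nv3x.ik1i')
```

`\1` has to match the exact text group 1 already captured.
Scanning left to right: at [0:9] match 'uns8.uns8', group 1 = 'uns8'.
One capturing group, so `findall` returns just the captured substring from the one match — 1 in all.

['uns8']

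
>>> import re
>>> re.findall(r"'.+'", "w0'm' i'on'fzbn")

["'m' i'on'"]

Scanning left to right: at [2:11] → "'m' i'on'".
With no groups in the pattern, `findall` gives back each whole match — 1 here.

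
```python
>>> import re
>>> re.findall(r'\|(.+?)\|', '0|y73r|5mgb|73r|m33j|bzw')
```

Matches: at [1:7] match '|y73r|', group 1 = 'y73r'; at [11:16] match '|73r|', group 1 = '73r'.
One capturing group, so `findall` returns just the captured substring from each match — 2 in all.

['y73r', '73r']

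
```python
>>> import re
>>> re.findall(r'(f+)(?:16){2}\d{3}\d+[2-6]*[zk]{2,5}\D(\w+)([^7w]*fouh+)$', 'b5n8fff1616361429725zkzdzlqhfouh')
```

With 3 capturing groups, `findall` returns a 3-tuple per match.

[('fff', 'zlqh', 'fouh')]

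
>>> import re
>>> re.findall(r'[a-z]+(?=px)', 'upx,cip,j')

['u']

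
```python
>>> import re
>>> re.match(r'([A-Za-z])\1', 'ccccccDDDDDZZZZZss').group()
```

`match` is anchored at position 0; if the pattern doesn't fit there, it returns None.
The match spans [0:2] → 'cc'.

'cc'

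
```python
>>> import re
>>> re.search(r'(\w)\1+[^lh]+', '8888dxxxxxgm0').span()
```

(0, 13)

`\1` is not a pattern — it's the concrete string captured by group 1, re-applied verbatim.
`re.search` scans for the first position where the pattern succeeds.
The match spans [0:13] → '8888dxxxxxgm0'.
Captured: group 1 = '8'.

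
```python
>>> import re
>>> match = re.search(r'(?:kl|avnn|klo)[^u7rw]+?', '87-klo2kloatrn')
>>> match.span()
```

(3, 6)

Alternation tries branches left to right and keeps the first one that lets the overall match succeed at that position.
`re.search` scans for the first position where the pattern succeeds.
The match spans [3:6] → 'klo'.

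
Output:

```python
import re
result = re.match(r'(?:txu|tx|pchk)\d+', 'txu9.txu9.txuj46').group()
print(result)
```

txu9

`match` is anchored at position 0; if the pattern doesn't fit there, it returns None.
The match spans [0:4] → 'txu9'.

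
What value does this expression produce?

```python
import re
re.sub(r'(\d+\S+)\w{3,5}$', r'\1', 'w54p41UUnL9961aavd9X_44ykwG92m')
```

'w54p41UUnL9961aavd9X_44ykwG'

This matches one or more of a digit, then one or more of a non-whitespace character (captured); then 3 to 5 of a word character; then anchored at the end.
The replacement refers to a captured group, so each match is rewritten using its own captured text.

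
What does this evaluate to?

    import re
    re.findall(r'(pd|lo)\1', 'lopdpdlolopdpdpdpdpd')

['pd', 'lo', 'pd', 'pd']

A backreference is literal: `\1` must see the identical characters the first group matched.
Walking the string: at [2:6] match 'pdpd', group 1 = 'pd'; at [6:10] match 'lolo', group 1 = 'lo'; at [10:14] match 'pdpd', group 1 = 'pd'; at [14:18] match 'pdpd', group 1 = 'pd'.
Because there's exactly one group, `findall` drops the full match and keeps group 1 from each hit.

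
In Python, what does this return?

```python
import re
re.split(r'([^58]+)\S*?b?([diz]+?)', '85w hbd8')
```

The pattern matches one or more of any character except [58] (captured); then zero or more of a non-whitespace character (lazy), then optionally the literal 'b'; then one or more of one of [diz] (lazy) (captured).
Matches to split on: at [2:7] → 'w hbd'.
The group in the pattern means `split` returns the separators' captures alongside the pieces.

['85', 'w hb', 'd', '8']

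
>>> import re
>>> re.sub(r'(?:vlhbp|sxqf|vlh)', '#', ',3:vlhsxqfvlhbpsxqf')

',3:####'

Alternation tries branches left to right and keeps the first one that lets the overall match succeed at that position.
`sub` substitutes '#' at each match site.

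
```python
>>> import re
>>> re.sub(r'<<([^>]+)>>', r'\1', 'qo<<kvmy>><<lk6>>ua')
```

Matches: at [2:10] → '<<kvmy>>'; at [10:17] → '<<lk6>>'.
`\1` in the replacement pulls in group 1's text for each match.

'qokvmylk6ua'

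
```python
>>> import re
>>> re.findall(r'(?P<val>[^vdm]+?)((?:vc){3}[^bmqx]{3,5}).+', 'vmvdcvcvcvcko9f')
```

Multiple groups make `findall` return tuples — one 2-tuple for the one match.

[('c', 'vcvcvcko9')]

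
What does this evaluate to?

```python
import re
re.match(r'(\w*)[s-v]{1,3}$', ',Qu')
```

None

This matches zero or more of a word character (captured); then 1 to 3 of a character in [s-v]; then anchored at the end.
`re.match` only tries the pattern at the start of the string.
Here the string doesn't start with a match, so the call returns None.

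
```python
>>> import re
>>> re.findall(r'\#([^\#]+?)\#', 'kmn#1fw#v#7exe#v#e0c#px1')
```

['1fw', '7exe', 'e0c']

`findall` collects group 1 from each match (3 total).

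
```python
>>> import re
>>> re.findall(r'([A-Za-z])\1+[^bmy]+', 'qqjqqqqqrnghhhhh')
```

A backreference is literal: `\1` must see the identical characters the first group matched.
Because there's exactly one group, `findall` drops the full match and keeps group 1 from the one hit.

['q']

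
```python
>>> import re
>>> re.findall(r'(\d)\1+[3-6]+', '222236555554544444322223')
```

['2', '2']

`\1` has to match the exact text group 1 already captured.
With a single group, `findall` returns only what that group captured — 2 items.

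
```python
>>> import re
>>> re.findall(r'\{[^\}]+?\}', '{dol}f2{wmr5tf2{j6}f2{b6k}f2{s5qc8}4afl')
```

['{dol}', '{wmr5tf2{j6}', '{b6k}', '{s5qc8}']

Scanning left to right: at [0:5] → '{dol}'; at [7:19] → '{wmr5tf2{j6}'; at [21:26] → '{b6k}'; at [28:35] → '{s5qc8}'.
`findall` yields the raw match text (4 of them) because the pattern has no groups.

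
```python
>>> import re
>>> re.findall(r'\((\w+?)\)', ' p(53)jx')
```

['53']

`findall` collects group 1 from the one match (1 total).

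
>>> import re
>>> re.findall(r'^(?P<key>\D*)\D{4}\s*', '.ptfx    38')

This matches anchored at the start of the string; then zero or more of a non-digit (captured as 'key'); then exactly 4 of a non-digit, then zero or more of whitespace.
Scanning left to right: at [0:9] match '.ptfx    ', group 1 = '.ptfx'.
With a single group, `findall` returns only what that group captured — 1 item.

['.ptfx']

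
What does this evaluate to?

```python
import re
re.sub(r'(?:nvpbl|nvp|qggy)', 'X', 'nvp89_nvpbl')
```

'X89_X'

`|` is ordered: at each position the engine commits to the first alternative that works.
Matches: at [0:3] → 'nvp'; at [6:11] → 'nvpbl'.
`sub` substitutes 'X' at each match site.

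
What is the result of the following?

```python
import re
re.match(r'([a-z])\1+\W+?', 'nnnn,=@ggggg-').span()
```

(0, 5)

`\1` has to match the exact text group 1 already captured.
`match` is anchored at position 0; if the pattern doesn't fit there, it returns None.
The match spans [0:5] → 'nnnn,'.
Captured: group 1 = 'n'.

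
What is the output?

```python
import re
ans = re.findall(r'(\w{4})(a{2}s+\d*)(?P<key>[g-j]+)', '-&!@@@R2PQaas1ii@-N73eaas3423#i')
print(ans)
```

This matches exactly 4 of a word character (captured); then exactly 2 of the literal 'a', then one or more of a literal 's', then zero or more of a digit (captured); then one or more of a character in [g-j] (captured as 'key').
`findall` packs the 3 group values into a tuple for every match.

[('R2PQ', 'aas1', 'ii')]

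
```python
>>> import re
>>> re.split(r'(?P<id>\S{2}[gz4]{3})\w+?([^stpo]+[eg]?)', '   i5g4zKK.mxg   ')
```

Lazy quantifiers expand one character at a time until the remainder of the pattern can match.
Because the pattern has a capturing group, `split` also inserts each captured text between the pieces.

['   ', 'i5g4z', 'K.mxg   ', '']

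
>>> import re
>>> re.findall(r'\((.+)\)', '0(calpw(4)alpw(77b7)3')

Walking the string: at [1:20] match '(calpw(4)alpw(77b7)', group 1 = 'calpw(4)alpw(77b7'.
One capturing group, so `findall` returns just the captured substring from the one match — 1 in all.

['calpw(4)alpw(77b7']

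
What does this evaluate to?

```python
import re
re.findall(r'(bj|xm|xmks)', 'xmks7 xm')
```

`|` is ordered: at each position the engine commits to the first alternative that works.
Because there's exactly one group, `findall` drops the full match and keeps group 1 from each hit.

['xm', 'xm']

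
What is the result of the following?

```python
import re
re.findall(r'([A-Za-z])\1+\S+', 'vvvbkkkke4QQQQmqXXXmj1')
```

['v']

A backreference is literal: `\1` must see the identical characters the first group matched.
Because there's exactly one group, `findall` drops the full match and keeps group 1 from the one hit.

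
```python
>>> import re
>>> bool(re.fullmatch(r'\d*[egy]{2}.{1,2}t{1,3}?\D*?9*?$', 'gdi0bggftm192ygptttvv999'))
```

False

`fullmatch` succeeds only if the pattern covers the string from start to end.
Here the pattern can't cover the whole string, so the call returns None, and `bool(None)` is False.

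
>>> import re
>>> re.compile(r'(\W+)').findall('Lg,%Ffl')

Because there's exactly one group, `findall` drops the full match and keeps group 1 from the one hit.

[',%']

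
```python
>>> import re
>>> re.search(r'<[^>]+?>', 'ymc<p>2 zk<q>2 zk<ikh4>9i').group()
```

The match spans [3:6] → '<p>'.

'<p>'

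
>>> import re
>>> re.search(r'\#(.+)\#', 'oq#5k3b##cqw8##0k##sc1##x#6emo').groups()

('5k3b##cqw8##0k##sc1##x',)

`search` walks the string left to right and returns the first match it finds.
The match spans [2:26] → '#5k3b##cqw8##0k##sc1##x#'.
Captured: group 1 = '5k3b##cqw8##0k##sc1##x'.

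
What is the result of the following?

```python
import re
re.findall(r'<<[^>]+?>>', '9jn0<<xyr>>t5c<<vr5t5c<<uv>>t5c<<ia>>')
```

['<<xyr>>', '<<vr5t5c<<uv>>', '<<ia>>']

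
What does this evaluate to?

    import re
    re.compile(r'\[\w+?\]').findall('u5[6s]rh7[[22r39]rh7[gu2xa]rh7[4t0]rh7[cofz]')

['[6s]', '[22r39]', '[gu2xa]', '[4t0]', '[cofz]']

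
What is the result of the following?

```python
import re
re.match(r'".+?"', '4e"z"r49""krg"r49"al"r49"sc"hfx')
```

`re.match` won't scan ahead — the pattern has to work from the very first character.
Here position 0 doesn't satisfy it, so the call returns None.

None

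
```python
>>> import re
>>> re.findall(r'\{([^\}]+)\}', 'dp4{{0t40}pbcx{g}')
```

Walking the string: at [3:10] match '{{0t40}', group 1 = '{0t40'; at [14:17] match '{g}', group 1 = 'g'.
Because there's exactly one group, `findall` drops the full match and keeps group 1 from each hit.

['{0t40', 'g']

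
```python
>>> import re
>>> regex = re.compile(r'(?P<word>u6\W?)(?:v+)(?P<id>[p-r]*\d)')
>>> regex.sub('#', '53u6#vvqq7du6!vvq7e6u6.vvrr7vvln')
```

'53#d#e6#vvln'

Pattern: the literal 'u6', then optionally a non-word character (captured as 'word'); then one or more of a literal 'v' (non-capturing group); then zero or more of a character in [p-r], then a digit (captured as 'id').
`sub` substitutes '#' at each match site.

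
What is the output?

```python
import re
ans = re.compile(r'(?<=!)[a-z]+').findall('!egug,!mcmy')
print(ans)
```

Lookahead/lookbehind check context without consuming it, so the matched span excludes the asserted characters.
Walking the string: at [1:5] → 'egug'; at [7:11] → 'mcmy'.
No capturing groups, so `findall` returns the 2 full match strings.

['egug', 'mcmy']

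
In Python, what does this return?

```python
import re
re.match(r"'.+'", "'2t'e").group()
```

"'2t'"

`re.match` only tries the pattern at the start of the string.
The match spans [0:4] → "'2t'".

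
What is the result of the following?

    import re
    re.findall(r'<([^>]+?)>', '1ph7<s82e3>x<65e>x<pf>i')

['s82e3', '65e', 'pf']

Matches: at [4:11] match '<s82e3>', group 1 = 's82e3'; at [12:17] match '<65e>', group 1 = '65e'; at [18:22] match '<pf>', group 1 = 'pf'.
Because there's exactly one group, `findall` drops the full match and keeps group 1 from each hit.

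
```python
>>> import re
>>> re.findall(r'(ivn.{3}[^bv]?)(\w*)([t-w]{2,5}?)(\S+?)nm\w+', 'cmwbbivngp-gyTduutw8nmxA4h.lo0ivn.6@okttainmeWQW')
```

A `+?`/`*?`/`{m,n}?` starts at its minimum and grows only as far as needed for what follows to match.
4 groups means each result is a tuple of 4 captured strings — 2 here.

[('ivngp-g', 'yTduu', 'tw', '8'), ('ivn.6@o', 'k', 'tt', 'ai')]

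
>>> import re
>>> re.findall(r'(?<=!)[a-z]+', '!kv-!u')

The positive lookaround only admits positions where the adjacent text matches; those characters stay outside the span.
`findall` yields the raw match text (2 of them) because the pattern has no groups.

['kv', 'u']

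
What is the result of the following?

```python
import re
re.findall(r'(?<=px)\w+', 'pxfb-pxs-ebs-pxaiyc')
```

Because the assertion is zero-width, the text it checks is not consumed and won't appear in the result.
Scanning left to right: at [2:4] → 'fb'; at [7:8] → 's'; at [15:19] → 'aiyc'.
`findall` yields the raw match text (3 of them) because the pattern has no groups.

['fb', 's', 'aiyc']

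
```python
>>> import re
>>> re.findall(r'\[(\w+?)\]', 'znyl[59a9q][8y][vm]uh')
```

['59a9q', '8y', 'vm']

Matches: at [4:11] match '[59a9q]', group 1 = '59a9q'; at [11:15] match '[8y]', group 1 = '8y'; at [15:19] match '[vm]', group 1 = 'vm'.
`findall` collects group 1 from each match (3 total).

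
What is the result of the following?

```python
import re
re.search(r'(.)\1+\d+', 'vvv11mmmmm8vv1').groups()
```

('v',)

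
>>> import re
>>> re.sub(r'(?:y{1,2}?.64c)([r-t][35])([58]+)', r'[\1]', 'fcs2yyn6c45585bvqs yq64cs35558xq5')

This matches 1 to 2 of a literal 'y' (lazy), then any character, then the literal '64c' (non-capturing group); then a character in [r-t], then one of [35] (captured); then one or more of one of [58] (captured).
Matches: at [19:30] → 'yq64cs35558'.
`\1` in the replacement pulls in group 1's text for each match.

'fcs2yyn6c45585bvqs [s3]xq5'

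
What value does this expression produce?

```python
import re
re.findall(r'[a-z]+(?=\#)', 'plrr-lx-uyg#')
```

['uyg']

The positive lookaround only admits positions where the adjacent text matches; those characters stay outside the span.
No capturing groups, so `findall` returns the 1 full match string.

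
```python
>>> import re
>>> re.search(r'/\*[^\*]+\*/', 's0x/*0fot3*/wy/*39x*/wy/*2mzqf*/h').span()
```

`re.search` tries every starting position until one works.
The match spans [3:12] → '/*0fot3*/'.

(3, 12)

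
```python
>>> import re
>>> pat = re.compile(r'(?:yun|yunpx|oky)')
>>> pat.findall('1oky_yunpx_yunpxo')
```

['oky', 'yun', 'yun']

The regex engine tests alternatives in the order written; an earlier branch that matches wins even if a later one would match more.
Walking the string: at [1:4] → 'oky'; at [5:8] → 'yun'; at [11:14] → 'yun'.
No capturing groups, so `findall` returns the 3 full match strings.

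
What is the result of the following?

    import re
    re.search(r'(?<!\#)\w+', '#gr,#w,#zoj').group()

The negative lookaround is zero-width — it rules out positions where the adjacent text would match, without consuming anything.
The match spans [2:3] → 'r'.

'r'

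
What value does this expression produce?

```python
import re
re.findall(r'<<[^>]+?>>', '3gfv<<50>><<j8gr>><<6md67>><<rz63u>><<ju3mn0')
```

Matches: at [4:10] → '<<50>>'; at [10:18] → '<<j8gr>>'; at [18:27] → '<<6md67>>'; at [27:36] → '<<rz63u>>'.
No capturing groups, so `findall` returns the 4 full match strings.

['<<50>>', '<<j8gr>>', '<<6md67>>', '<<rz63u>>']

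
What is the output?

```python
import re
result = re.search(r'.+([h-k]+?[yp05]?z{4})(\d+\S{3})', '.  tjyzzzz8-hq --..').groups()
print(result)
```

('jyzzzz', '8-hq')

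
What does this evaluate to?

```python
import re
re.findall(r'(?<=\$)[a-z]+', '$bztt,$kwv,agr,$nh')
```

['bztt', 'kwv', 'nh']

The `(?=…)`/`(?<=…)` assertion just peeks at neighbouring text; it doesn't advance the match position.
With no groups in the pattern, `findall` gives back each whole match — 3 here.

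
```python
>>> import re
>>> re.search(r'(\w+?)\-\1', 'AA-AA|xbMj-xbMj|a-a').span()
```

(0, 5)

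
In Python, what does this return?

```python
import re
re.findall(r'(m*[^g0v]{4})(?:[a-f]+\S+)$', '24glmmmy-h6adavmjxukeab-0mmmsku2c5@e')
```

['mmmy-h6']

The pattern matches zero or more of the literal 'm', then exactly 4 of any character except [g0v] (captured); then one or more of a character in [a-f], then one or more of a non-whitespace character (non-capturing group); then anchored at the end.
Scanning left to right: at [4:36] match 'mmmy-h6adavmjxukeab-0mmmsku2c5@e', group 1 = 'mmmy-h6'.
`findall` collects group 1 from the one match (1 total).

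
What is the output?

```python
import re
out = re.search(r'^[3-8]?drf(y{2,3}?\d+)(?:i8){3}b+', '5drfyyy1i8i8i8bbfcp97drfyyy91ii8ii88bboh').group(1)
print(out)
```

yyy1

The match spans [0:16] → '5drfyyy1i8i8i8bb'.
Captured: group 1 = 'yyy1'.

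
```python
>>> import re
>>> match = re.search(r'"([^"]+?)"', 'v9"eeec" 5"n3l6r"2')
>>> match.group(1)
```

'eeec'

The match spans [2:8] → '"eeec"'.
Captured: group 1 = 'eeec'.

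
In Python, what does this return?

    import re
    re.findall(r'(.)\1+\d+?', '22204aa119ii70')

`\1` is not a pattern — it's the concrete string captured by group 1, re-applied verbatim.
With a single group, `findall` returns only what that group captured — 3 items.

['2', 'a', 'i']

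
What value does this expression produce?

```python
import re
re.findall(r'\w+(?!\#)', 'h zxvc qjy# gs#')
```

['h', 'zxvc', 'qj', 'g']

A negative assertion filters positions out without eating any characters.
With no groups in the pattern, `findall` gives back each whole match — 4 here.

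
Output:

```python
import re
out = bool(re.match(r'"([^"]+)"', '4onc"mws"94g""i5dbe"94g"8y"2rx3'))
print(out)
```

False

With `match`, the pattern is implicitly anchored at the beginning.
Here the pattern fails at index 0, so the call returns None, and `bool(None)` is False.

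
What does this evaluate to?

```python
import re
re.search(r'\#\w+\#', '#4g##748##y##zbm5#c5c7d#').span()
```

`re.search` scans for the first position where the pattern succeeds.
The match spans [0:4] → '#4g#'.

(0, 4)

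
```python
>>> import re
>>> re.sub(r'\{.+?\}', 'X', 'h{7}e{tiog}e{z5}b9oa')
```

Matches: at [1:4] → '{7}'; at [5:11] → '{tiog}'; at [12:16] → '{z5}'.
Every occurrence is swapped for 'X'.

'hXeXeXb9oa'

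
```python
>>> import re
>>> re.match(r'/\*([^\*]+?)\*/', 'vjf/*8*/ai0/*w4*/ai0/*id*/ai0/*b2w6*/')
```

None

`re.match` only tries the pattern at the start of the string.
Here the string doesn't start with a match, so the call returns None.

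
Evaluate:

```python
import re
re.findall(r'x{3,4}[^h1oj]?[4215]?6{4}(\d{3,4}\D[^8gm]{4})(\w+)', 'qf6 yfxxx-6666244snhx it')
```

[('244snhx ', 'it')]

Pattern: 3 to 4 of the literal 'x', then optionally any character except [h1oj]; then optionally one of [4215], then exactly 4 of a literal '6'; then 3 to 4 of a digit, then a non-digit, then exactly 4 of any character except [8gm] (captured); then one or more of a word character (captured).
Matches: at [6:24] match 'xxx-6666244snhx it', groups = ('244snhx ', 'it').
Multiple groups make `findall` return tuples — one 2-tuple for the one match.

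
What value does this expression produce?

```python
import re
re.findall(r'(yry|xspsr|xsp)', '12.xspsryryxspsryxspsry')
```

`|` is ordered: at each position the engine commits to the first alternative that works.
With a single group, `findall` returns only what that group captured — 4 items.

['xspsr', 'yry', 'xspsr', 'xspsr']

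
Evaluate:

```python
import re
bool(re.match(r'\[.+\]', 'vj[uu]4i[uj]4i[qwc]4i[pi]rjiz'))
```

`re.match` won't scan ahead — the pattern has to work from the very first character.
Here the string doesn't start with a match, so the call returns None, and `bool(None)` is False.

False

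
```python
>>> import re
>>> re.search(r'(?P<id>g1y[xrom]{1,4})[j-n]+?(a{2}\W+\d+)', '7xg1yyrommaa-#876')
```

None

This matches the literal 'g1y', then 1 to 4 of one of [xrom] (captured as 'id'); then one or more of a character in [j-n] (lazy); then exactly 2 of a literal 'a', then one or more of a non-word character, then one or more of a digit (captured).
`re.search` scans for the first position where the pattern succeeds.
Here nothing in the string fits, so the call returns None.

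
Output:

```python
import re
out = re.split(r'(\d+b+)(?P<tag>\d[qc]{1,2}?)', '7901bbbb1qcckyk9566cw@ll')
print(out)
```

Because the quantifier is non-greedy, it stops expanding at the earliest point where the rest of the pattern can succeed.
`re.split` interleaves the captured-group text with the surrounding fragments.

['', '7901bbbb', '1q', 'cckyk9566cw@ll']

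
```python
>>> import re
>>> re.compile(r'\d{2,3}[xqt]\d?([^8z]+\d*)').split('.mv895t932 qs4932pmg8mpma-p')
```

['.mv', '32 qs4932pmg8', 'mpma-p']

The pattern matches 2 to 3 of a digit, then one of [xqt], then optionally a digit; then one or more of any character except [8z], then zero or more of a digit (captured).
Matches to split on: at [3:21] → '895t932 qs4932pmg8'.
`re.split` interleaves the captured-group text with the surrounding fragments.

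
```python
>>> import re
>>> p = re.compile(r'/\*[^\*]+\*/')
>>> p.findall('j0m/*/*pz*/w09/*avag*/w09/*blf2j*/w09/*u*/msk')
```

['/*pz*/', '/*avag*/', '/*blf2j*/', '/*u*/']

Walking the string: at [5:11] → '/*pz*/'; at [14:22] → '/*avag*/'; at [25:34] → '/*blf2j*/'; at [37:42] → '/*u*/'.
No capturing groups, so `findall` returns the 4 full match strings.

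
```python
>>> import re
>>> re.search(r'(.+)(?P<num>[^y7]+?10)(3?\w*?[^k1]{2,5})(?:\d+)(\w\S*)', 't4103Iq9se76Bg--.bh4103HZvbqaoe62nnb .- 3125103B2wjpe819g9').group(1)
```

This matches one or more of any character (captured); then one or more of any character except [y7] (lazy), then the literal '10' (captured as 'num'); then optionally the literal '3', then zero or more of a word character (lazy), then 2 to 5 of any character except [k1] (captured); then one or more of a digit (non-capturing group); then a word character, then zero or more of a non-whitespace character (captured).
With the lazy modifier that quantifier settles for the fewest repetitions that let the rest of the pattern succeed (the atoms after it are unaffected and can still be greedy).
`search` walks the string left to right and returns the first match it finds.
The match spans [0:58] → 't4103Iq9se76Bg--.bh4103HZvbqaoe62nnb .- 3125103B2wjpe819g9'.
Captured: group 1 = 't4103Iq9se76Bg--.bh4103HZvbqaoe62nnb .- 312', group 2 = '510', group 3 = '3B2wjpe', group 4 = 'g9'.

't4103Iq9se76Bg--.bh4103HZvbqaoe62nnb .- 312'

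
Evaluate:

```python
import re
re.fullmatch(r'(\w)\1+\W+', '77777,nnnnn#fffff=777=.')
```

None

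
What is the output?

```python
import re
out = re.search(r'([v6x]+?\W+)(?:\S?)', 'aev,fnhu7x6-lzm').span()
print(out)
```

(2, 5)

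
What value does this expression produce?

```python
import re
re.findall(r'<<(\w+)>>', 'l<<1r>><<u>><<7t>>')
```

Walking the string: at [1:7] match '<<1r>>', group 1 = '1r'; at [7:12] match '<<u>>', group 1 = 'u'; at [12:18] match '<<7t>>', group 1 = '7t'.
`findall` collects group 1 from each match (3 total).

['1r', 'u', '7t']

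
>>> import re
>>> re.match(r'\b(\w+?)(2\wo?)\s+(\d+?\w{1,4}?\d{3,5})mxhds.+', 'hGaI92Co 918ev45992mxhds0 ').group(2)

The match spans [0:26] → 'hGaI92Co 918ev45992mxhds0 '.
Captured: group 1 = 'hGaI9', group 2 = '2Co', group 3 = '918ev45992'.

'2Co'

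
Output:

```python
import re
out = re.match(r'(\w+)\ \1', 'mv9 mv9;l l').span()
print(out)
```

The backreference `\1` re-matches whatever the first group consumed, character for character.
With `match`, the pattern is implicitly anchored at the beginning.
The match spans [0:7] → 'mv9 mv9'.
Captured: group 1 = 'mv9'.

(0, 7)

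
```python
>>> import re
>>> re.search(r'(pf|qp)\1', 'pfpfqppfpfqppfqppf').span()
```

(0, 4)

A backreference is literal: `\1` must see the identical characters the first group matched.
`search` walks the string left to right and returns the first match it finds.
The match spans [0:4] → 'pfpf'.
Captured: group 1 = 'pf'.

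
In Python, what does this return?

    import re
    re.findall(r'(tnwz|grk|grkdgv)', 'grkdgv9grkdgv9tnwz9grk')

['grk', 'grk', 'tnwz', 'grk']

Branches in `(...|...)` are attempted left-to-right; the first branch that allows the whole pattern to succeed is taken.
Because there's exactly one group, `findall` drops the full match and keeps group 1 from each hit.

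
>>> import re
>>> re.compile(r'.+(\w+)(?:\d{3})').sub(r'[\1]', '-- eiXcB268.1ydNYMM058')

'[M]'

This matches one or more of any character; then one or more of a word character (captured); then exactly 3 of a digit (non-capturing group).
Each match is replaced using the text its own group 1 captured.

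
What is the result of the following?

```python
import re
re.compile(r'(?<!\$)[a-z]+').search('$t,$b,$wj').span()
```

`(?!…)`/`(?<!…)` only lets a position through if the neighbouring text does NOT match; no characters are consumed.
`search` walks the string left to right and returns the first match it finds.
The match spans [8:9] → 'j'.

(8, 9)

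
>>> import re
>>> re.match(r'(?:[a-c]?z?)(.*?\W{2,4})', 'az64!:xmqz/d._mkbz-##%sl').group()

`re.match` won't scan ahead — the pattern has to work from the very first character.
The match spans [0:6] → 'az64!:'.

'az64!:'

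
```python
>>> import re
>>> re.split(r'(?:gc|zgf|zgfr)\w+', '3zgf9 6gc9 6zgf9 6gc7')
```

Matches to split on: at [1:5] → 'zgf9'; at [7:10] → 'gc9'; at [12:16] → 'zgf9'; at [18:21] → 'gc7'.
`split` removes every match and returns the 5 fragments in between.

['3', ' 6', ' 6', ' 6', '']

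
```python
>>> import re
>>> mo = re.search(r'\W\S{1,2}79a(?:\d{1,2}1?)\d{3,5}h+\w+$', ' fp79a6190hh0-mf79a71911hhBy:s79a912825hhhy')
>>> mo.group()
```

':s79a912825hhhy'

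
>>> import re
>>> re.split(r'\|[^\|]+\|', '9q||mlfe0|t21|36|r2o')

['9q|', 't21', 'r2o']

`split` removes every match and returns the 3 fragments in between.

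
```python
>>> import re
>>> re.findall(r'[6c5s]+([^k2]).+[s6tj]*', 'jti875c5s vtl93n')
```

The pattern matches one or more of one of [6c5s]; then any character except [k2] (captured); then one or more of any character, then zero or more of one of [s6tj].
Scanning left to right: at [5:16] match '5c5s vtl93n', group 1 = ' '.
One capturing group, so `findall` returns just the captured substring from the one match — 1 in all.

[' ']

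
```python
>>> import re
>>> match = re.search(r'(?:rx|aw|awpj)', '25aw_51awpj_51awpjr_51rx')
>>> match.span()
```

(2, 4)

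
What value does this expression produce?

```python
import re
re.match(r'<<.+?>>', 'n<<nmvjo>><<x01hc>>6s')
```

None

`match` is anchored at position 0; if the pattern doesn't fit there, it returns None.
Here position 0 doesn't satisfy it, so the call returns None.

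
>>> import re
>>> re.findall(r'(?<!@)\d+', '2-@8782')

['2', '782']

A negative assertion filters positions out without eating any characters.
Scanning left to right: at [0:1] → '2'; at [4:7] → '782'.
With no groups in the pattern, `findall` gives back each whole match — 2 here.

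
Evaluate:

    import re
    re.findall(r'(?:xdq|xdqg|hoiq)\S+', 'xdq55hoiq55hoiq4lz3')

Scanning left to right: at [0:19] → 'xdq55hoiq55hoiq4lz3'.
Since nothing is captured, `findall` lists the 1 matched substring directly.

['xdq55hoiq55hoiq4lz3']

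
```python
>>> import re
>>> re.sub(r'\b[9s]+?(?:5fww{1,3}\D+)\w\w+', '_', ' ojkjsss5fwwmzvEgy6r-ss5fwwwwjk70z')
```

' ojkjsss5fwwmzvEgy6r-_'

Pattern: a word boundary (`\b`, zero-width); then one or more of one of [9s] (lazy); then the literal '5fw', then 1 to 3 of the literal 'w', then one or more of a non-digit (non-capturing group); then a word character, then one or more of a word character.
Matches: at [21:34] → 'ss5fwwwwjk70z'.
`sub` substitutes '_' at each match site.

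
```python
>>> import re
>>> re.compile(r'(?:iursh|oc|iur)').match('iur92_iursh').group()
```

'iur'

`match` is anchored at position 0; if the pattern doesn't fit there, it returns None.
The match spans [0:3] → 'iur'.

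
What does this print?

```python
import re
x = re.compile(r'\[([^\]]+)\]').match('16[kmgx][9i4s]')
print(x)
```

`match` is anchored at position 0; if the pattern doesn't fit there, it returns None.
Here the string doesn't start with a match, so the call returns None.

None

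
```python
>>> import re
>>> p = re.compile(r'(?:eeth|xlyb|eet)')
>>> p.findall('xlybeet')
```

Matches: at [0:4] → 'xlyb'; at [4:7] → 'eet'.
Since nothing is captured, `findall` lists the 2 matched substrings directly.

['xlyb', 'eet']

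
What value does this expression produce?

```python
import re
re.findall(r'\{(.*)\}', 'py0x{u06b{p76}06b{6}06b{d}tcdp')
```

['u06b{p76}06b{6}06b{d']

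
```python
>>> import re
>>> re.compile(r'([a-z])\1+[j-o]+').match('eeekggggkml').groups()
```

('e',)

The match spans [0:4] → 'eeek'.
Captured: group 1 = 'e'.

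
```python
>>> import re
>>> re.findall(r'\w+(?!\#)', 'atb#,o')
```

['at', 'o']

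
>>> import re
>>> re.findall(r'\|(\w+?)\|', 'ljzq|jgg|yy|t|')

One capturing group, so `findall` returns just the captured substring from each match — 2 in all.

['jgg', 't']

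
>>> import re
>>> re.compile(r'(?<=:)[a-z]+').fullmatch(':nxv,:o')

None

`re.fullmatch` requires the pattern to consume the entire string.
Here the pattern can't cover the whole string, so the call returns None.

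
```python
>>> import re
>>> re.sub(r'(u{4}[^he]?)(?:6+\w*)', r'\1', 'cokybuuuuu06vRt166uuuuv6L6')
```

The pattern matches exactly 4 of the literal 'u', then optionally any character except [he] (captured); then one or more of a literal '6', then zero or more of a word character (non-capturing group).
The replacement refers to a captured group, so each match is rewritten using its own captured text.

'cokybuuuuu0'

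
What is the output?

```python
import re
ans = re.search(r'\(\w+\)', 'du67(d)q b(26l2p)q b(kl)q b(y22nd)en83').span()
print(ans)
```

(4, 7)

`search` walks the string left to right and returns the first match it finds.
The match spans [4:7] → '(d)'.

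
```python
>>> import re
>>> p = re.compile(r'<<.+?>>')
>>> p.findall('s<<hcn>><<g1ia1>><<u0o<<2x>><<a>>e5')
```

Because the quantifier is non-greedy, it stops expanding at the earliest point where the rest of the pattern can succeed.
Matches: at [1:8] → '<<hcn>>'; at [8:17] → '<<g1ia1>>'; at [17:28] → '<<u0o<<2x>>'; at [28:33] → '<<a>>'.
`findall` yields the raw match text (4 of them) because the pattern has no groups.

['<<hcn>>', '<<g1ia1>>', '<<u0o<<2x>>', '<<a>>']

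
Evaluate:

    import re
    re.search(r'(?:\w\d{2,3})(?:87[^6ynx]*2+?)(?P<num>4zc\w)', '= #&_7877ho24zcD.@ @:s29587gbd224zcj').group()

This matches a word character, then 2 to 3 of a digit (non-capturing group); then the literal '87', then zero or more of any character except [6ynx], then one or more of the literal '2' (lazy) (non-capturing group); then the literal '4zc', then a word character (captured as 'num').
The match spans [21:36] → 's29587gbd224zcj'.

's29587gbd224zcj'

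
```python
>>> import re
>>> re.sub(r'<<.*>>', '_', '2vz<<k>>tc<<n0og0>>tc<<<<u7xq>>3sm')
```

Matches: at [3:31] → '<<k>>tc<<n0og0>>tc<<<<u7xq>>'.
`sub` substitutes '_' at each match site.

'2vz_3sm'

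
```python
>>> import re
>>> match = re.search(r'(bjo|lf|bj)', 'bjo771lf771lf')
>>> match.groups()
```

Alternation tries branches left to right and keeps the first one that lets the overall match succeed at that position.
`re.search` scans for the first position where the pattern succeeds.
The match spans [0:3] → 'bjo'.
Captured: group 1 = 'bjo'.

('bjo',)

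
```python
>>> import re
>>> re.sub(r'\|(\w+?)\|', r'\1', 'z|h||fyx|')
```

'zhfyx'

Matches: at [1:4] → '|h|'; at [4:9] → '|fyx|'.
The replacement refers to a captured group, so each match is rewritten using its own captured text.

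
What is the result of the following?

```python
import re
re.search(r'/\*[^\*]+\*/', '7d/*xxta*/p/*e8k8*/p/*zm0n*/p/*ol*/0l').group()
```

'/*xxta*/'

`search` walks the string left to right and returns the first match it finds.
The match spans [2:10] → '/*xxta*/'.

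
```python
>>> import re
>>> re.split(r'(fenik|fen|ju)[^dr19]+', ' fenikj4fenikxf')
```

[' ', 'fenik', '']

Branches in `(...|...)` are attempted left-to-right; the first branch that allows the whole pattern to succeed is taken.
With a capturing group present, the delimiter's captured portion is kept in the result list.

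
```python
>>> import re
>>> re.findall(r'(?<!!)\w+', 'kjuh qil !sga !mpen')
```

['kjuh', 'qil', 'ga', 'pen']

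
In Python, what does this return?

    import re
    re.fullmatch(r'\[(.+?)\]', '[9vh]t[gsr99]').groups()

The match spans [0:13] → '[9vh]t[gsr99]'.
Captured: group 1 = '9vh]t[gsr99'.

('9vh]t[gsr99',)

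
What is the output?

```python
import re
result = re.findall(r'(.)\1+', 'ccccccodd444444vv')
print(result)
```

['c', 'd', '4', 'v']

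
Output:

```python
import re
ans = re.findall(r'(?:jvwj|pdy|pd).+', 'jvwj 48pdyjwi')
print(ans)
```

['jvwj 48pdyjwi']

Matches: at [0:13] → 'jvwj 48pdyjwi'.
`findall` yields the raw match text (1 of them) because the pattern has no groups.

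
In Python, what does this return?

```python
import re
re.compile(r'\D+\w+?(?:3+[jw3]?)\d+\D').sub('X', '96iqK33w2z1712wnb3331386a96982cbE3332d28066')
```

Every occurrence is swapped for 'X'.

'96X1712X96982X28066'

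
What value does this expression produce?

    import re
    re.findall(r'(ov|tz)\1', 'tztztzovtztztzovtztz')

`\1` is not a pattern — it's the concrete string captured by group 1, re-applied verbatim.
Because there's exactly one group, `findall` drops the full match and keeps group 1 from each hit.

['tz', 'tz', 'tz']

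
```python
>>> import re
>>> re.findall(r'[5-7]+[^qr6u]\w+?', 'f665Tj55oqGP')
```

Pattern: one or more of a character in [5-7]; then any character except [qr6u], then one or more of a word character (lazy).
The `?` after the quantifier makes it lazy — it takes as little as possible before letting the rest of the pattern try.
Walking the string: at [1:6] → '665Tj'; at [6:10] → '55oq'.
`findall` yields the raw match text (2 of them) because the pattern has no groups.

['665Tj', '55oq']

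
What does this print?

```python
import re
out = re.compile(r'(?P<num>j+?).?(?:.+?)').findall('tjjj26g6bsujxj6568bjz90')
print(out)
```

['j', 'j', 'j']

Pattern: one or more of a literal 'j' (lazy) (captured as 'num'); then optionally any character; then one or more of any character (lazy) (non-capturing group).
Scanning left to right: at [1:4] match 'jjj', group 1 = 'j'; at [11:14] match 'jxj', group 1 = 'j'; at [19:22] match 'jz9', group 1 = 'j'.
`findall` collects group 1 from each match (3 total).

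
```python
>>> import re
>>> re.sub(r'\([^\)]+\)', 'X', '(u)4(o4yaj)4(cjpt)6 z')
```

Every occurrence is swapped for 'X'.

'X4X4X6 z'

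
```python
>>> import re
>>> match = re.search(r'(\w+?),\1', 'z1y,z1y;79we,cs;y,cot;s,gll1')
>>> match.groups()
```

('z1y',)

The match spans [0:7] → 'z1y,z1y'.
Captured: group 1 = 'z1y'.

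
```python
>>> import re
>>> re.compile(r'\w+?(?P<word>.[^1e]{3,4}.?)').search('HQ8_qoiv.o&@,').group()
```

'HQ8_qoi'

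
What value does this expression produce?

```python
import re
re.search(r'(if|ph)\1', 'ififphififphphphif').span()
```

A backreference is literal: `\1` must see the identical characters the first group matched.
`re.search` scans for the first position where the pattern succeeds.
The match spans [0:4] → 'ifif'.
Captured: group 1 = 'if'.

(0, 4)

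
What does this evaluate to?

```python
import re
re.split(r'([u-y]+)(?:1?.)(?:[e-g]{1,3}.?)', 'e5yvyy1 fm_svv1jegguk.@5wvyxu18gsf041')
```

The pattern matches one or more of a character in [u-y] (captured); then optionally the literal '1', then any character (non-capturing group); then 1 to 3 of a character in [e-g], then optionally any character (non-capturing group).
Matches to split on: at [2:10] → 'yvyy1 fm'; at [12:20] → 'vv1jeggu'; at [24:33] → 'wvyxu18gs'.
With a capturing group present, the delimiter's captured portion is kept in the result list.

['e5', 'yvyy', '_s', 'vv', 'k.@5', 'wvyxu', 'f041']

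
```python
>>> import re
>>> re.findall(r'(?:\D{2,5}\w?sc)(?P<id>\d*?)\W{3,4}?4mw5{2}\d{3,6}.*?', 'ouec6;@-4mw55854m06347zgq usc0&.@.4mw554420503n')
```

With a single group, `findall` returns only what that group captured — 1 item.

['0']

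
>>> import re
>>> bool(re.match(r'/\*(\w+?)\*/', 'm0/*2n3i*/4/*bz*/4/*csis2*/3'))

False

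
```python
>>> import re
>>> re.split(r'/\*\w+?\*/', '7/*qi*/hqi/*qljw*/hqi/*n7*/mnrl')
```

['7', 'hqi', 'hqi', 'mnrl']

Splitting on the pattern gives 4 pieces.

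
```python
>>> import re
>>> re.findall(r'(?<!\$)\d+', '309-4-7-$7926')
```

The negative lookahead/lookbehind blocks any match where the forbidden context is present.
Matches: at [0:3] → '309'; at [4:5] → '4'; at [6:7] → '7'; at [10:13] → '926'.
With no groups in the pattern, `findall` gives back each whole match — 4 here.

['309', '4', '7', '926']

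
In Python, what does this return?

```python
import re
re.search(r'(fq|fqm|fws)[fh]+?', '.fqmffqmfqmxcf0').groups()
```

Unlike `match`, `search` isn't anchored — it looks for the pattern anywhere in the string.
The match spans [1:5] → 'fqmf'.
Captured: group 1 = 'fqm'.

('fqm',)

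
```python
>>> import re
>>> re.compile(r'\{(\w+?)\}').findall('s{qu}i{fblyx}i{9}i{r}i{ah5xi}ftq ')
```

Scanning left to right: at [1:5] match '{qu}', group 1 = 'qu'; at [6:13] match '{fblyx}', group 1 = 'fblyx'; at [14:17] match '{9}', group 1 = '9'; at [18:21] match '{r}', group 1 = 'r'; at [22:29] match '{ah5xi}', group 1 = 'ah5xi'.
One capturing group, so `findall` returns just the captured substring from each match — 5 in all.

['qu', 'fblyx', '9', 'r', 'ah5xi']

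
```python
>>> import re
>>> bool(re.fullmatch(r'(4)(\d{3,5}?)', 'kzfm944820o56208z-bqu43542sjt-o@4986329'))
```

Pattern: a literal '4' (captured); then 3 to 5 of a digit (lazy) (captured).
`re.fullmatch` requires the pattern to consume the entire string.
Here there's no way to consume every character, so the call returns None, and `bool(None)` is False.

False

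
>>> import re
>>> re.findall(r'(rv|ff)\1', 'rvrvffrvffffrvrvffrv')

A backreference is literal: `\1` must see the identical characters the first group matched.
Because there's exactly one group, `findall` drops the full match and keeps group 1 from each hit.

['rv', 'ff', 'rv']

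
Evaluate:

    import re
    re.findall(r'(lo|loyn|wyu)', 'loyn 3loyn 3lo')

Alternation isn't longest-match — the leftmost alternative that fits at this position is chosen.
Scanning left to right: at [0:2] match 'lo', group 1 = 'lo'; at [6:8] match 'lo', group 1 = 'lo'; at [12:14] match 'lo', group 1 = 'lo'.
One capturing group, so `findall` returns just the captured substring from each match — 3 in all.

['lo', 'lo', 'lo']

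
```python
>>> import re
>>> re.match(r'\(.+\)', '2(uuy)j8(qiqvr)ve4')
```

None

`re.match` only tries the pattern at the start of the string.
Here the string doesn't start with a match, so the call returns None.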